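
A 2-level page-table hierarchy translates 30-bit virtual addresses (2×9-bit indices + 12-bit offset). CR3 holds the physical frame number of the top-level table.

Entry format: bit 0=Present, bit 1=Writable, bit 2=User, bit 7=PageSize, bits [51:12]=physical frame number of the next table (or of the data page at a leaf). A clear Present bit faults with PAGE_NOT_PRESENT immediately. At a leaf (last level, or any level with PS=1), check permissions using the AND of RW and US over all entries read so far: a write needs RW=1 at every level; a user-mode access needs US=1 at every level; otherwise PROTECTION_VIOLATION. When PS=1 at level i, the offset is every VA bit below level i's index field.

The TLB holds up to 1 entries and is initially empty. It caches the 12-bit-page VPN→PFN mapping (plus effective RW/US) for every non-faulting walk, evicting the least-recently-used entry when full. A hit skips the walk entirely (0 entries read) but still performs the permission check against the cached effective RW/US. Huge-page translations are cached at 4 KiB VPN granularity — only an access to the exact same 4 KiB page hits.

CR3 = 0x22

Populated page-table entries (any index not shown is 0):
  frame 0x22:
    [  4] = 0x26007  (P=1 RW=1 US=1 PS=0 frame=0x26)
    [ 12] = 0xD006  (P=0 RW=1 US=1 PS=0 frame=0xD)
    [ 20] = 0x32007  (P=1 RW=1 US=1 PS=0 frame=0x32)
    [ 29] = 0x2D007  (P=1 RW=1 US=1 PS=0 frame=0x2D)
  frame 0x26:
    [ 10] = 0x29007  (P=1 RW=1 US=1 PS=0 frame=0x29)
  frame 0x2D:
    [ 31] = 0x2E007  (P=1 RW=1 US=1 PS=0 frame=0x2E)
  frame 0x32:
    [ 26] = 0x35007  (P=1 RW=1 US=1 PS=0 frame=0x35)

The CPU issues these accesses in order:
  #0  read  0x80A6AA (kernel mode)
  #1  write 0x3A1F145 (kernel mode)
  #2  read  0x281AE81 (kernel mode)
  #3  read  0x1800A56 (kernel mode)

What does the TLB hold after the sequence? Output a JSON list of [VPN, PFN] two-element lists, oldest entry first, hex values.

Walk each access:
#0 VA=0x80A6AA (r,kernel):
  [0] read 0x22 idx=4: raw=0x26007 flags P=1 W=1 U=1 S=0
  [1] read 0x26 idx=10: raw=0x29007 flags P=1 W=1 U=1 S=0
  ⇒ phys 0x296AA  [2 reads]
#1 VA=0x3A1F145 (w,kernel):
  [0] read 0x22 idx=29: raw=0x2D007 flags P=1 W=1 U=1 S=0
  [1] read 0x2D idx=31: raw=0x2E007 flags P=1 W=1 U=1 S=0
  ⇒ phys 0x2E145  [2 reads]
#2 VA=0x281AE81 (r,kernel):
  [0] read 0x22 idx=20: raw=0x32007 flags P=1 W=1 U=1 S=0
  [1] read 0x32 idx=26: raw=0x35007 flags P=1 W=1 U=1 S=0
  ⇒ phys 0x35E81  [2 reads]
#3 VA=0x1800A56 (r,kernel):
  [0] read 0x22 idx=12: raw=0xD006 flags P=0 W=1 U=1 S=0
  ✗ PAGE_NOT_PRESENT  [1 reads]

TLB: [["0x281A", "0x35"]]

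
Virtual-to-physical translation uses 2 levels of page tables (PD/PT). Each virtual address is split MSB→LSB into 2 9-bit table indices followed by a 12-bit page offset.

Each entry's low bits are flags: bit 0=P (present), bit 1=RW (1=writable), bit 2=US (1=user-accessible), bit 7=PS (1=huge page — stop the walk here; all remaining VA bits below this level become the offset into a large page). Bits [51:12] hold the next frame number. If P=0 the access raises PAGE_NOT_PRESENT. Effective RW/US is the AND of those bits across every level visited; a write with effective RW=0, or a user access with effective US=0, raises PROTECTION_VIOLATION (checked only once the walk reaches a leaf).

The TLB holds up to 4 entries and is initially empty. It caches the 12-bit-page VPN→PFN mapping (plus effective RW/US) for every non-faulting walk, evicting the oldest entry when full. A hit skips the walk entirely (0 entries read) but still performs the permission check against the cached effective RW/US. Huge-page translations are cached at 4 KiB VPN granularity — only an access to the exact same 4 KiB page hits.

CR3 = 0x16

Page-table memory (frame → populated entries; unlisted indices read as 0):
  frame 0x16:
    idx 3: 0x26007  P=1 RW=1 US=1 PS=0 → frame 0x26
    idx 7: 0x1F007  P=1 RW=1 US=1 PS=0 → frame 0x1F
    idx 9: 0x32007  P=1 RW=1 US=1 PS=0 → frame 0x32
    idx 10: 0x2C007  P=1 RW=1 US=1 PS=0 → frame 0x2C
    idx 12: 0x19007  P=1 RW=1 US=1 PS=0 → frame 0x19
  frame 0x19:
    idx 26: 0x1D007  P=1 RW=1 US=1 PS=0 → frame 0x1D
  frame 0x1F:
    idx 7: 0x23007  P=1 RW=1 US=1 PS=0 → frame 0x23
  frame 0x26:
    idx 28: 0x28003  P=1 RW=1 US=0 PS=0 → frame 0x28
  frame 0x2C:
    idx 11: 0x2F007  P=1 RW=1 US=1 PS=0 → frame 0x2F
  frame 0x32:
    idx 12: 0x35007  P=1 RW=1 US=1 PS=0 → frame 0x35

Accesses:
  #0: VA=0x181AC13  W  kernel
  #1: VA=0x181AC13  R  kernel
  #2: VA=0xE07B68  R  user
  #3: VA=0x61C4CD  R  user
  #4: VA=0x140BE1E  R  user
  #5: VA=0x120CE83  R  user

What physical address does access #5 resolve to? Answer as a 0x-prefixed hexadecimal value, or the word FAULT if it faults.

Trace:
#0 VA=0x181AC13 (w,kernel):
  [0] read 0x16 idx=12: raw=0x19007 flags P=1 W=1 U=1 S=0
  [1] read 0x19 idx=26: raw=0x1D007 flags P=1 W=1 U=1 S=0
  → PA=0x1DC13  (2 entries read)
#1 VA=0x181AC13 (r,kernel):
  TLB hit vpn=0x181A → PA=0x1DC13
#2 VA=0xE07B68 (r,user):
  [0] read 0x16 idx=7: raw=0x1F007 flags P=1 W=1 U=1 S=0
  [1] read 0x1F idx=7: raw=0x23007 flags P=1 W=1 U=1 S=0
  → PA=0x23B68  (2 entries read)
#3 VA=0x61C4CD (r,user):
  [0] read 0x16 idx=3: raw=0x26007 flags P=1 W=1 U=1 S=0
  [1] read 0x26 idx=28: raw=0x28003 flags P=1 W=1 U=0 S=0
  ✗ PROTECTION_VIOLATION  [2 reads]
#4 VA=0x140BE1E (r,user):
  [0] read 0x16 idx=10: raw=0x2C007 flags P=1 W=1 U=1 S=0
  [1] read 0x2C idx=11: raw=0x2F007 flags P=1 W=1 U=1 S=0
  → PA=0x2FE1E  (2 entries read)
#5 VA=0x120CE83 (r,user):
  [0] read 0x16 idx=9: raw=0x32007 flags P=1 W=1 U=1 S=0
  [1] read 0x32 idx=12: raw=0x35007 flags P=1 W=1 U=1 S=0
  → PA=0x35E83  (2 entries read)

Access #5 PA: 0x35E83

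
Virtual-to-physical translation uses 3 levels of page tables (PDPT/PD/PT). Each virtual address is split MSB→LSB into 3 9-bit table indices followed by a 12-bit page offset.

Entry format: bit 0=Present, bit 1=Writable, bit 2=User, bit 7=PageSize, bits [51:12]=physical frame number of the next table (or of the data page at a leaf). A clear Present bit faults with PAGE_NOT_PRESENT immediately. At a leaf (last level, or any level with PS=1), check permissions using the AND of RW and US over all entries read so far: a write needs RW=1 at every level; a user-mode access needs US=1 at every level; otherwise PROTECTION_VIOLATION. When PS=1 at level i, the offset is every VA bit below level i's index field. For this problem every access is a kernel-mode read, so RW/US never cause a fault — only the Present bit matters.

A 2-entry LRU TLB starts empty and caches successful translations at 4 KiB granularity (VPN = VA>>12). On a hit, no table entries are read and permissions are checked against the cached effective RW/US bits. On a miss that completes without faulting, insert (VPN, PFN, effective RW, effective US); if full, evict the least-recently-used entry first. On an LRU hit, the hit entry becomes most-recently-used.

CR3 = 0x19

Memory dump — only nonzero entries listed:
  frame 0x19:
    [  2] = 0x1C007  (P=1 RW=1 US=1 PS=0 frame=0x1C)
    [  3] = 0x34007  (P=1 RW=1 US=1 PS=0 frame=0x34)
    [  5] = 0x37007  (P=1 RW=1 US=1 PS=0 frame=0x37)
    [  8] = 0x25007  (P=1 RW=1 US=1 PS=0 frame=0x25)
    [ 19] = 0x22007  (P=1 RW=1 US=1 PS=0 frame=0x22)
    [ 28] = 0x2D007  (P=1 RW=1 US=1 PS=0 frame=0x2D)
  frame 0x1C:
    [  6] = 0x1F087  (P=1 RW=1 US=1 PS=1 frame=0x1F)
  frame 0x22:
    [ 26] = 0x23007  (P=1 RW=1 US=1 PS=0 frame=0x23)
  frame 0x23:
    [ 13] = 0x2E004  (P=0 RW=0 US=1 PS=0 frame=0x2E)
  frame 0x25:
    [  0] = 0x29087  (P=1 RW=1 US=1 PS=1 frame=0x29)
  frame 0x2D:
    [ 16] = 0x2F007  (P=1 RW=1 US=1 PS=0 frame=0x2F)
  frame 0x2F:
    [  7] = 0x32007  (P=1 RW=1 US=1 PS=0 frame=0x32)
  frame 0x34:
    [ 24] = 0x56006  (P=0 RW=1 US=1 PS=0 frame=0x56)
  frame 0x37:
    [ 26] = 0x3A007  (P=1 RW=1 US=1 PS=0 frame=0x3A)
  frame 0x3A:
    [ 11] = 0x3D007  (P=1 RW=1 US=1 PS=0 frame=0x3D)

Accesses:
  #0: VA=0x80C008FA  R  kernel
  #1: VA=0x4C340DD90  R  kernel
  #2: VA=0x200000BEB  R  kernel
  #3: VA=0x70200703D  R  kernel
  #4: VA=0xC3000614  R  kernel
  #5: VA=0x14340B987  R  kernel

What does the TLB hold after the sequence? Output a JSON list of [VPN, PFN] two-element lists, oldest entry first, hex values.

Walk each access:
#0 VA=0x80C008FA (r,kernel):
  L0: frame=0x19 idx=2 entry=0x1C007 [P=1 RW=1 US=1 PS=0]
  L1: frame=0x1C idx=6 entry=0x1F087 [P=1 RW=1 US=1 PS=1]
  → PA=0x1F8FA (huge @L1)  (2 entries read)
#1 VA=0x4C340DD90 (r,kernel):
  L0: frame=0x19 idx=19 entry=0x22007 [P=1 RW=1 US=1 PS=0]
  L1: frame=0x22 idx=26 entry=0x23007 [P=1 RW=1 US=1 PS=0]
  L2: frame=0x23 idx=13 entry=0x2E004 [P=0 RW=0 US=1 PS=0]
  ✗ PAGE_NOT_PRESENT  [3 reads]
#2 VA=0x200000BEB (r,kernel):
  L0: frame=0x19 idx=8 entry=0x25007 [P=1 RW=1 US=1 PS=0]
  L1: frame=0x25 idx=0 entry=0x29087 [P=1 RW=1 US=1 PS=1]
  → PA=0x29BEB (huge @L1)  (2 entries read)
#3 VA=0x70200703D (r,kernel):
  L0: frame=0x19 idx=28 entry=0x2D007 [P=1 RW=1 US=1 PS=0]
  L1: frame=0x2D idx=16 entry=0x2F007 [P=1 RW=1 US=1 PS=0]
  L2: frame=0x2F idx=7 entry=0x32007 [P=1 RW=1 US=1 PS=0]
  → PA=0x3203D  (3 entries read)
#4 VA=0xC3000614 (r,kernel):
  L0: frame=0x19 idx=3 entry=0x34007 [P=1 RW=1 US=1 PS=0]
  L1: frame=0x34 idx=24 entry=0x56006 [P=0 RW=1 US=1 PS=0]
  ✗ PAGE_NOT_PRESENT  [2 reads]
#5 VA=0x14340B987 (r,kernel):
  L0: frame=0x19 idx=5 entry=0x37007 [P=1 RW=1 US=1 PS=0]
  L1: frame=0x37 idx=26 entry=0x3A007 [P=1 RW=1 US=1 PS=0]
  L2: frame=0x3A idx=11 entry=0x3D007 [P=1 RW=1 US=1 PS=0]
  → PA=0x3D987  (3 entries read)

TLB: [["0x702007", "0x32"], ["0x14340B", "0x3D"]]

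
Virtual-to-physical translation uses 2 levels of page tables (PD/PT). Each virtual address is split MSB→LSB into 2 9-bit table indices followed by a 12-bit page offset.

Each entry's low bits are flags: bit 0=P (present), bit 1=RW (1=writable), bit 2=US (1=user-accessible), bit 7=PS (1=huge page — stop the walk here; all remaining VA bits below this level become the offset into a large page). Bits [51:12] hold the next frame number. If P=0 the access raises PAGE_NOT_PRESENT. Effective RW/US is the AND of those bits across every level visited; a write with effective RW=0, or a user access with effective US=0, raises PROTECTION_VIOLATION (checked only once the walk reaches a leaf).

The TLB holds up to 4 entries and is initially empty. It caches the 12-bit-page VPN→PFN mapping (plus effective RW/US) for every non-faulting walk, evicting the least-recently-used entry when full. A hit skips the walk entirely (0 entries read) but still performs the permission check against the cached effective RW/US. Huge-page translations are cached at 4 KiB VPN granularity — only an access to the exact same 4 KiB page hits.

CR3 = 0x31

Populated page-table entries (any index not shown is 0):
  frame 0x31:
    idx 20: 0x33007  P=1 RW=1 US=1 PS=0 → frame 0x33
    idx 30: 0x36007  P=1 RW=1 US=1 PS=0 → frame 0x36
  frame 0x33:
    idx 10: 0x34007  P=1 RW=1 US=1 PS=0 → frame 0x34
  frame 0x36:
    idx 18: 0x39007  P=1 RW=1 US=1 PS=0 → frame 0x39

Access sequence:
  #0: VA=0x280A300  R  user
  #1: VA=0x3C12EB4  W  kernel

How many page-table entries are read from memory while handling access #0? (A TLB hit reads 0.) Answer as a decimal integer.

Walk each access:
#0 VA=0x280A300 (r,user):
  L0 @0x31[20] → 0x33007  P=1,RW=1,US=1,PS=0
  L1 @0x33[10] → 0x34007  P=1,RW=1,US=1,PS=0
  ⇒ phys 0x34300  [2 reads]
#1 VA=0x3C12EB4 (w,kernel):
  L0 @0x31[30] → 0x36007  P=1,RW=1,US=1,PS=0
  L1 @0x36[18] → 0x39007  P=1,RW=1,US=1,PS=0
  ⇒ phys 0x39EB4  [2 reads]

Entries read for #0: 2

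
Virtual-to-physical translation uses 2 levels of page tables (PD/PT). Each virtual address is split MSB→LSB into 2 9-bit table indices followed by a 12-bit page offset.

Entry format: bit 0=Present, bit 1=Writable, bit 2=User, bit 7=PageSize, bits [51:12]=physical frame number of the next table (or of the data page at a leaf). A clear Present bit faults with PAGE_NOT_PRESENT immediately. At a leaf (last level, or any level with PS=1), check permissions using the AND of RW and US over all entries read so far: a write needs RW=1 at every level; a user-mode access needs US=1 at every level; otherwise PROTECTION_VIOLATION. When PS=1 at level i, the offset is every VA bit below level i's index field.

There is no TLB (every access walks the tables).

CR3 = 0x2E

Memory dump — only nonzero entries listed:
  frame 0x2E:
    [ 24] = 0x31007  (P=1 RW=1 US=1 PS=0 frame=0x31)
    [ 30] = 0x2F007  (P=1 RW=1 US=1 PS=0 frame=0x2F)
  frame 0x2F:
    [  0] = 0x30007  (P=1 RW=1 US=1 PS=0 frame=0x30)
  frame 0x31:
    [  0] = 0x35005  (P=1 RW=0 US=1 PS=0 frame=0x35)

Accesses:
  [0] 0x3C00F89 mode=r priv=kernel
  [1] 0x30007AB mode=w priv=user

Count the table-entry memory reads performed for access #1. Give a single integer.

Trace:
#0 VA=0x3C00F89 (r,kernel):
  lvl0: tbl 0x2E, slot 30 ⇒ 0x2F007 (P1/RW1/US1/PS0)
  lvl1: tbl 0x2F, slot 0 ⇒ 0x30007 (P1/RW1/US1/PS0)
  ✓ 0x30F89  — 2 lookups
#1 VA=0x30007AB (w,user):
  lvl0: tbl 0x2E, slot 24 ⇒ 0x31007 (P1/RW1/US1/PS0)
  lvl1: tbl 0x31, slot 0 ⇒ 0x35005 (P1/RW0/US1/PS0)
  ✗ PROTECTION_VIOLATION  [2 reads]

Entries read for #1: 2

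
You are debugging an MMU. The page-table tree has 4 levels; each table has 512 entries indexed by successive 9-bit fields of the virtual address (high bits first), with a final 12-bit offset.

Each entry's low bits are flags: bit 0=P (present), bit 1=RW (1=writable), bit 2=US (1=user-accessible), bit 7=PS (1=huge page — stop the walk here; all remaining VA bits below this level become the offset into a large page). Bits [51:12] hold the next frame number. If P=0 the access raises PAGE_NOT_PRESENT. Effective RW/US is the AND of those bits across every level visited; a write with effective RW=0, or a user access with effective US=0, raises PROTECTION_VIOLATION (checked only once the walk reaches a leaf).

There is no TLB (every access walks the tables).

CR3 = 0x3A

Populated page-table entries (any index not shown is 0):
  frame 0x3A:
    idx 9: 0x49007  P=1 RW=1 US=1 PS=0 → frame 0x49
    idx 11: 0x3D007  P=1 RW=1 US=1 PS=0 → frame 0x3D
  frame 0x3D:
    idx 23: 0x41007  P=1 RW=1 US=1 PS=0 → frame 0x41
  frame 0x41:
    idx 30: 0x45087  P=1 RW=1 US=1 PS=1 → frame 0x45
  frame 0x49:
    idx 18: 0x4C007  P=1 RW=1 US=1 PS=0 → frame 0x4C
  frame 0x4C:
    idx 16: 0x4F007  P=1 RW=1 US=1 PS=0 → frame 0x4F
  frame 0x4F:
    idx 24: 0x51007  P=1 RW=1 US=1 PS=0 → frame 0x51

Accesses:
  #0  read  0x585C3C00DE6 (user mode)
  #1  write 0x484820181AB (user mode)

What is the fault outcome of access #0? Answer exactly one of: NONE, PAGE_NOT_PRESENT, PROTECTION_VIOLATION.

Trace:
#0 VA=0x585C3C00DE6 (r,user):
  L0: frame=0x3A idx=11 entry=0x3D007 [P=1 RW=1 US=1 PS=0]
  L1: frame=0x3D idx=23 entry=0x41007 [P=1 RW=1 US=1 PS=0]
  L2: frame=0x41 idx=30 entry=0x45087 [P=1 RW=1 US=1 PS=1]
  ⇒ phys 0x45DE6 (huge @L2)  [3 reads]
#1 VA=0x484820181AB (w,user):
  L0: frame=0x3A idx=9 entry=0x49007 [P=1 RW=1 US=1 PS=0]
  L1: frame=0x49 idx=18 entry=0x4C007 [P=1 RW=1 US=1 PS=0]
  L2: frame=0x4C idx=16 entry=0x4F007 [P=1 RW=1 US=1 PS=0]
  L3: frame=0x4F idx=24 entry=0x51007 [P=1 RW=1 US=1 PS=0]
  ⇒ phys 0x511AB  [4 reads]

Access #0 fault: NONE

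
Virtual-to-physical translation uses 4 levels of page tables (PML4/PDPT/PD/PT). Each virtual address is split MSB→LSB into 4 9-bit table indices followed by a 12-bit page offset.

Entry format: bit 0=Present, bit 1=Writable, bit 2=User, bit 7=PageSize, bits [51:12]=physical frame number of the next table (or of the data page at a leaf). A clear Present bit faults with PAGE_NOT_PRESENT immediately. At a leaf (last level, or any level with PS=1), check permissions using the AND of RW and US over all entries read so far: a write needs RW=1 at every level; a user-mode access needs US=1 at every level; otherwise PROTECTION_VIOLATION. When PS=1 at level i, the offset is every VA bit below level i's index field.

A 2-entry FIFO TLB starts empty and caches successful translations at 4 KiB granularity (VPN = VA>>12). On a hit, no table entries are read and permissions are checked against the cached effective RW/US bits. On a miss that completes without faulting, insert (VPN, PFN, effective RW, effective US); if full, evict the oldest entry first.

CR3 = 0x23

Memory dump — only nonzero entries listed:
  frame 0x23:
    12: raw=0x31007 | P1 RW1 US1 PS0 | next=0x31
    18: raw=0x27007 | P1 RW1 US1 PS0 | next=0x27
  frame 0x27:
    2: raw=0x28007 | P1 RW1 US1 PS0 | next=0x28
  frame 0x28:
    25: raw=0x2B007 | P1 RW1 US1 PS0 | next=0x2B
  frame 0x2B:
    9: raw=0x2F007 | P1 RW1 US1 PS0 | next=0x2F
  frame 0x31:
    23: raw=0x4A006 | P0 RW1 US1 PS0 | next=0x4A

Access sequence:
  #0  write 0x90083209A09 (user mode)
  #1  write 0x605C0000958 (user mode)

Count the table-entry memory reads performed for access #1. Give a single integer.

Per-access translation:
#0 VA=0x90083209A09 (w,user):
  lvl0: tbl 0x23, slot 18 ⇒ 0x27007 (P1/RW1/US1/PS0)
  lvl1: tbl 0x27, slot 2 ⇒ 0x28007 (P1/RW1/US1/PS0)
  lvl2: tbl 0x28, slot 25 ⇒ 0x2B007 (P1/RW1/US1/PS0)
  lvl3: tbl 0x2B, slot 9 ⇒ 0x2F007 (P1/RW1/US1/PS0)
  → PA=0x2FA09  (4 entries read)
#1 VA=0x605C0000958 (w,user):
  lvl0: tbl 0x23, slot 12 ⇒ 0x31007 (P1/RW1/US1/PS0)
  lvl1: tbl 0x31, slot 23 ⇒ 0x4A006 (P0/RW1/US1/PS0)
  → PAGE_NOT_PRESENT  (2 entries read)

Entries read for #1: 2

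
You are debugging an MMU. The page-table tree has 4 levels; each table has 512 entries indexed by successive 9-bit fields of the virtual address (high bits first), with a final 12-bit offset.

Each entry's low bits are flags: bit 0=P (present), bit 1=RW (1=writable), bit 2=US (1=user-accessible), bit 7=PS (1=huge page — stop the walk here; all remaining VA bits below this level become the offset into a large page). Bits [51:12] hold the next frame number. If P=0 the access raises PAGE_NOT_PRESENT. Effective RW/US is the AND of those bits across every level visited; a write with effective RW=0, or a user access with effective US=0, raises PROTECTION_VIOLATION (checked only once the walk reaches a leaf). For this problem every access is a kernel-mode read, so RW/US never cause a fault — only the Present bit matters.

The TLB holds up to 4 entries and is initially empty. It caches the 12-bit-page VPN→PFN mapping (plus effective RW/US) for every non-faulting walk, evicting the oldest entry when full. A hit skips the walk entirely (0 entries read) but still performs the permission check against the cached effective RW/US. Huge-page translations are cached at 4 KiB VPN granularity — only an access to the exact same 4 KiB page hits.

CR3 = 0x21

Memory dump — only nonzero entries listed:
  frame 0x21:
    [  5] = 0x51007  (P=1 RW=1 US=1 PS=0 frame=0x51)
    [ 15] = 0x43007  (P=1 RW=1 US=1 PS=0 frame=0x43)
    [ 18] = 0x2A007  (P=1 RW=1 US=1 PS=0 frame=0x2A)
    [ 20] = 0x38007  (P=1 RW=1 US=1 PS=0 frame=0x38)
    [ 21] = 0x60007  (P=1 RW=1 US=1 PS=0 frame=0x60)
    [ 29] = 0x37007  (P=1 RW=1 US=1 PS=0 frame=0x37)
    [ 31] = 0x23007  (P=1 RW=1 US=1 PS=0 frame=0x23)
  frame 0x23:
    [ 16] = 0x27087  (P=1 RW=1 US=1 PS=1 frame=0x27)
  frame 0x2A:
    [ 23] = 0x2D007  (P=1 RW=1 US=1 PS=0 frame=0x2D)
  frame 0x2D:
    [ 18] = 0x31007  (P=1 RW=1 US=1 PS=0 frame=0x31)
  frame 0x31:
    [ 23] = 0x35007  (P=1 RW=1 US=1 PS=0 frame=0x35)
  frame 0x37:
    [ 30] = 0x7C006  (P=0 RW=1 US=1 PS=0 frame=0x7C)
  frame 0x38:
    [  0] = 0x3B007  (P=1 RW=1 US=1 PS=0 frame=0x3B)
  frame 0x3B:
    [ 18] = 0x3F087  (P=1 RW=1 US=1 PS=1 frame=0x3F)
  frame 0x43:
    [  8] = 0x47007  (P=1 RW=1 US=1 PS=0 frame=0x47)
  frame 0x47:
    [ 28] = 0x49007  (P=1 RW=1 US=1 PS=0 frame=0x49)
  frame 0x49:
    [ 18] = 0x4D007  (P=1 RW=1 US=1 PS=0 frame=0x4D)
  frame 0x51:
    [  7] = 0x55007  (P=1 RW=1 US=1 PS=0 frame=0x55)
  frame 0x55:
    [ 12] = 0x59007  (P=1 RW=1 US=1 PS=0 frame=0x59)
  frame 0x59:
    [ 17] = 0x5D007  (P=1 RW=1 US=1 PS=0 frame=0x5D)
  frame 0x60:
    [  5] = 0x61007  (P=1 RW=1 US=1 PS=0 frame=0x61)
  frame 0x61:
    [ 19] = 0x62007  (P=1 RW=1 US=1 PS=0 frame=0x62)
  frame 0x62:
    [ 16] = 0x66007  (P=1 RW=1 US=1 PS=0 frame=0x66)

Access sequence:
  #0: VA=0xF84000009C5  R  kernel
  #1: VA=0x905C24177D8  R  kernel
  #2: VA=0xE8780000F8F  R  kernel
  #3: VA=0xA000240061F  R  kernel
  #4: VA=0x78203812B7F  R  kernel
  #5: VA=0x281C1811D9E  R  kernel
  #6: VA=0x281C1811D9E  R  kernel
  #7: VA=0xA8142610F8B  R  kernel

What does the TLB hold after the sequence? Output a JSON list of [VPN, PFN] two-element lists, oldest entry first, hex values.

Walk each access:
#0 VA=0xF84000009C5 (r,kernel):
  L0 @0x21[31] → 0x23007  P=1,RW=1,US=1,PS=0
  L1 @0x23[16] → 0x27087  P=1,RW=1,US=1,PS=1
  → PA=0x279C5 (huge @L1)  (2 entries read)
#1 VA=0x905C24177D8 (r,kernel):
  L0 @0x21[18] → 0x2A007  P=1,RW=1,US=1,PS=0
  L1 @0x2A[23] → 0x2D007  P=1,RW=1,US=1,PS=0
  L2 @0x2D[18] → 0x31007  P=1,RW=1,US=1,PS=0
  L3 @0x31[23] → 0x35007  P=1,RW=1,US=1,PS=0
  → PA=0x357D8  (4 entries read)
#2 VA=0xE8780000F8F (r,kernel):
  L0 @0x21[29] → 0x37007  P=1,RW=1,US=1,PS=0
  L1 @0x37[30] → 0x7C006  P=0,RW=1,US=1,PS=0
  → PAGE_NOT_PRESENT  (2 entries read)
#3 VA=0xA000240061F (r,kernel):
  L0 @0x21[20] → 0x38007  P=1,RW=1,US=1,PS=0
  L1 @0x38[0] → 0x3B007  P=1,RW=1,US=1,PS=0
  L2 @0x3B[18] → 0x3F087  P=1,RW=1,US=1,PS=1
  → PA=0x3F61F (huge @L2)  (3 entries read)
#4 VA=0x78203812B7F (r,kernel):
  L0 @0x21[15] → 0x43007  P=1,RW=1,US=1,PS=0
  L1 @0x43[8] → 0x47007  P=1,RW=1,US=1,PS=0
  L2 @0x47[28] → 0x49007  P=1,RW=1,US=1,PS=0
  L3 @0x49[18] → 0x4D007  P=1,RW=1,US=1,PS=0
  → PA=0x4DB7F  (4 entries read)
#5 VA=0x281C1811D9E (r,kernel):
  L0 @0x21[5] → 0x51007  P=1,RW=1,US=1,PS=0
  L1 @0x51[7] → 0x55007  P=1,RW=1,US=1,PS=0
  L2 @0x55[12] → 0x59007  P=1,RW=1,US=1,PS=0
  L3 @0x59[17] → 0x5D007  P=1,RW=1,US=1,PS=0
  → PA=0x5DD9E  (4 entries read)
#6 VA=0x281C1811D9E (r,kernel):
  TLB hit vpn=0x281C1811 → PA=0x5DD9E
#7 VA=0xA8142610F8B (r,kernel):
  L0 @0x21[21] → 0x60007  P=1,RW=1,US=1,PS=0
  L1 @0x60[5] → 0x61007  P=1,RW=1,US=1,PS=0
  L2 @0x61[19] → 0x62007  P=1,RW=1,US=1,PS=0
  L3 @0x62[16] → 0x66007  P=1,RW=1,US=1,PS=0
  → PA=0x66F8B  (4 entries read)

TLB: [["0xA0002400", "0x3F"], ["0x78203812", "0x4D"], ["0x281C1811", "0x5D"], ["0xA8142610", "0x66"]]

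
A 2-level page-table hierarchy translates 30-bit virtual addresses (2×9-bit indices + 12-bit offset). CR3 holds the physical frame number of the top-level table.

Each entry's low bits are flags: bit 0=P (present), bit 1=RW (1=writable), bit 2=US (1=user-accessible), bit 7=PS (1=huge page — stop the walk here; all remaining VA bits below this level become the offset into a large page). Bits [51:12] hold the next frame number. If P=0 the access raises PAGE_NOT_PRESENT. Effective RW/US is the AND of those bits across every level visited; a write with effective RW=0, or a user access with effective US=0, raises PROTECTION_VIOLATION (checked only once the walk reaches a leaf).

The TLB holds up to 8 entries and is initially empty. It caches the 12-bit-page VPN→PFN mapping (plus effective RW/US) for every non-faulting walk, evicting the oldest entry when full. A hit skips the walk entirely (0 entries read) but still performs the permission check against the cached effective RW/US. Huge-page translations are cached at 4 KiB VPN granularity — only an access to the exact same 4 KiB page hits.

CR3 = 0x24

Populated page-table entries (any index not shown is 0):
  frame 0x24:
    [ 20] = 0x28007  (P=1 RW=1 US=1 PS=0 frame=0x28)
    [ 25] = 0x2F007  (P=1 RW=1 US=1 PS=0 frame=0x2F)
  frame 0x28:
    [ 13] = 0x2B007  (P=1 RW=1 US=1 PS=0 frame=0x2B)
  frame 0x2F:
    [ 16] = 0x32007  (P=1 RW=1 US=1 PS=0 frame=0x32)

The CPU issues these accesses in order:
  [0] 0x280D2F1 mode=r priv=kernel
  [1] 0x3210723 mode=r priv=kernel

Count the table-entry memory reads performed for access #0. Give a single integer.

Per-access translation:
#0 VA=0x280D2F1 (r,kernel):
  L0: frame=0x24 idx=20 entry=0x28007 [P=1 RW=1 US=1 PS=0]
  L1: frame=0x28 idx=13 entry=0x2B007 [P=1 RW=1 US=1 PS=0]
  → PA=0x2B2F1  (2 entries read)
#1 VA=0x3210723 (r,kernel):
  L0: frame=0x24 idx=25 entry=0x2F007 [P=1 RW=1 US=1 PS=0]
  L1: frame=0x2F idx=16 entry=0x32007 [P=1 RW=1 US=1 PS=0]
  → PA=0x32723  (2 entries read)

Entries read for #0: 2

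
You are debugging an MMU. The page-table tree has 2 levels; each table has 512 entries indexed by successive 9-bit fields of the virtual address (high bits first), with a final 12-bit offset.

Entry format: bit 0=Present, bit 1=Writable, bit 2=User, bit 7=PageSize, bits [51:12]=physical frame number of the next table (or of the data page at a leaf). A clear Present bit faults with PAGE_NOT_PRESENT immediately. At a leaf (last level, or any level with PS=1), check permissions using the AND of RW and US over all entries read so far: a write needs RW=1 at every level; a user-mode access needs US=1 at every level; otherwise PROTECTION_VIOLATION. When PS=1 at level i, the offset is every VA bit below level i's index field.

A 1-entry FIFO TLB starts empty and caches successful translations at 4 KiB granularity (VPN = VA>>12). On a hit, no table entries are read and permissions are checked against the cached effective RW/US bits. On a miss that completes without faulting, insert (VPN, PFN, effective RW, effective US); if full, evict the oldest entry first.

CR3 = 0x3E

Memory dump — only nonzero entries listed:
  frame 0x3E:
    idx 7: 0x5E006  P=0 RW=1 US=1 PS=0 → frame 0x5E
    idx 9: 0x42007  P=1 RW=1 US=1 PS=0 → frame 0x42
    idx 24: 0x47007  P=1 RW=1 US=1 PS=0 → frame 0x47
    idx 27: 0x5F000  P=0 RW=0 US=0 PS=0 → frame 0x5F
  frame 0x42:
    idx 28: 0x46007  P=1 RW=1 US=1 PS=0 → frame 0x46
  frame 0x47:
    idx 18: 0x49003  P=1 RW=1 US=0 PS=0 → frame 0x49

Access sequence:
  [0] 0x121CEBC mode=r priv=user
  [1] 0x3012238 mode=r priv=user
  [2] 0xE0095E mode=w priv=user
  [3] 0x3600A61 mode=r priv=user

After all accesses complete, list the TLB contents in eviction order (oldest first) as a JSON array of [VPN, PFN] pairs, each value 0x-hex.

Walk each access:
#0 VA=0x121CEBC (r,user):
  L0 @0x3E[9] → 0x42007  P=1,RW=1,US=1,PS=0
  L1 @0x42[28] → 0x46007  P=1,RW=1,US=1,PS=0
  ✓ 0x46EBC  — 2 lookups
#1 VA=0x3012238 (r,user):
  L0 @0x3E[24] → 0x47007  P=1,RW=1,US=1,PS=0
  L1 @0x47[18] → 0x49003  P=1,RW=1,US=0,PS=0
  ✗ PROTECTION_VIOLATION  [2 reads]
#2 VA=0xE0095E (w,user):
  L0 @0x3E[7] → 0x5E006  P=0,RW=1,US=1,PS=0
  ✗ PAGE_NOT_PRESENT  [1 reads]
#3 VA=0x3600A61 (r,user):
  L0 @0x3E[27] → 0x5F000  P=0,RW=0,US=0,PS=0
  ✗ PAGE_NOT_PRESENT  [1 reads]

TLB: [["0x121C", "0x46"]]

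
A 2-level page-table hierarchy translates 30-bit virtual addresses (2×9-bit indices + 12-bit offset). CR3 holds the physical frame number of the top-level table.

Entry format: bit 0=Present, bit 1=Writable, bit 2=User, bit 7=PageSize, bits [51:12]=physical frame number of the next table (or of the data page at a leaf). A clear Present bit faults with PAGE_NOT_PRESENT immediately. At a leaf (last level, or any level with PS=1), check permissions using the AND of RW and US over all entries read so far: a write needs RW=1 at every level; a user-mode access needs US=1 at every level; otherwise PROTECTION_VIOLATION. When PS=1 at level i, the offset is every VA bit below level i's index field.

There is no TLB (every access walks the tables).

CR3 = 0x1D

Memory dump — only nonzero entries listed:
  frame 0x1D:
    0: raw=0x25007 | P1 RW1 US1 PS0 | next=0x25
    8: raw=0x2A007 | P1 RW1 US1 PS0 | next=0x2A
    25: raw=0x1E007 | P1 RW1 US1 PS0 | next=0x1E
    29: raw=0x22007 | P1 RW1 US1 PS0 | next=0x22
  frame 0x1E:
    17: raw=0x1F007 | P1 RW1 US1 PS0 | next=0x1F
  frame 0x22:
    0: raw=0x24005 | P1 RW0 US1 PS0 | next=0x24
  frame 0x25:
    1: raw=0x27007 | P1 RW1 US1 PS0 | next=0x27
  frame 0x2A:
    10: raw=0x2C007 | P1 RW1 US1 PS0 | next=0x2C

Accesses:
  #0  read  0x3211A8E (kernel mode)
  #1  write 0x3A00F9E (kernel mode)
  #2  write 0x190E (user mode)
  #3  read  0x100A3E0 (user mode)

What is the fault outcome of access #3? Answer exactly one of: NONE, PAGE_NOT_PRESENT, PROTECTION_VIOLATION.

Walk each access:
#0 VA=0x3211A8E (r,kernel):
  L0 @0x1D[25] → 0x1E007  P=1,RW=1,US=1,PS=0
  L1 @0x1E[17] → 0x1F007  P=1,RW=1,US=1,PS=0
  ✓ 0x1FA8E  — 2 lookups
#1 VA=0x3A00F9E (w,kernel):
  L0 @0x1D[29] → 0x22007  P=1,RW=1,US=1,PS=0
  L1 @0x22[0] → 0x24005  P=1,RW=0,US=1,PS=0
  ✗ PROTECTION_VIOLATION  [2 reads]
#2 VA=0x190E (w,user):
  L0 @0x1D[0] → 0x25007  P=1,RW=1,US=1,PS=0
  L1 @0x25[1] → 0x27007  P=1,RW=1,US=1,PS=0
  ✓ 0x2790E  — 2 lookups
#3 VA=0x100A3E0 (r,user):
  L0 @0x1D[8] → 0x2A007  P=1,RW=1,US=1,PS=0
  L1 @0x2A[10] → 0x2C007  P=1,RW=1,US=1,PS=0
  ✓ 0x2C3E0  — 2 lookups

Access #3 fault: NONE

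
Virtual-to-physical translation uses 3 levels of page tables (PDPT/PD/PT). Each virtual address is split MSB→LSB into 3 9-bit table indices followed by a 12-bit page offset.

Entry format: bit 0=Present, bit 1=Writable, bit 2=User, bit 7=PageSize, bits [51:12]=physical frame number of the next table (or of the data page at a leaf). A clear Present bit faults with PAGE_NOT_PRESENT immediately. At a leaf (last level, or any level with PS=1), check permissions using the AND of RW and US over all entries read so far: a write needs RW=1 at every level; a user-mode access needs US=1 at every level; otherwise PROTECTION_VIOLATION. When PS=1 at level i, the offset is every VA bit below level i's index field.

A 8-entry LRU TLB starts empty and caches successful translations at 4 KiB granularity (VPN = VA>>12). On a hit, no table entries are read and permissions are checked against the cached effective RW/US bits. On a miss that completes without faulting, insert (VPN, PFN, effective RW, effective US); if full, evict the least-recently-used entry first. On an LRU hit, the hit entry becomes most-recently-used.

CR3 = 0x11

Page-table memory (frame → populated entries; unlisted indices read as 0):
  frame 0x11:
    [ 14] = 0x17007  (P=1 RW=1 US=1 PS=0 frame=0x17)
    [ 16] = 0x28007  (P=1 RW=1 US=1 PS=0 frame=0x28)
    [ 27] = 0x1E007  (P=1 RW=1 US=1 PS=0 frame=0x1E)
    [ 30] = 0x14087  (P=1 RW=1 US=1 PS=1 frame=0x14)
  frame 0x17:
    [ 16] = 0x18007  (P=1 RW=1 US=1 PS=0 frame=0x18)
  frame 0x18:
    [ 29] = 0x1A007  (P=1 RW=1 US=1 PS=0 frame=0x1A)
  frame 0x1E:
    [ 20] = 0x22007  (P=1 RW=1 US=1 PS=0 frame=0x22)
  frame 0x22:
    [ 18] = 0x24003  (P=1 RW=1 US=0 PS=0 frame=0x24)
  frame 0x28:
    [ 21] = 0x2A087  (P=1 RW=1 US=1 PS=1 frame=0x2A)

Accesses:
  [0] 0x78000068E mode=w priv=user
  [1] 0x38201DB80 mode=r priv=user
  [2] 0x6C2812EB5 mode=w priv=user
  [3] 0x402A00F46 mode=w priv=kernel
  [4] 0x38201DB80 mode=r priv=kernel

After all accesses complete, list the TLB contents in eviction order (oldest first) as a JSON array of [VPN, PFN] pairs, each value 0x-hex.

Walk each access:
#0 VA=0x78000068E (w,user):
  lvl0: tbl 0x11, slot 30 ⇒ 0x14087 (P1/RW1/US1/PS1)
  ⇒ phys 0x1468E (huge @L0)  [1 reads]
#1 VA=0x38201DB80 (r,user):
  lvl0: tbl 0x11, slot 14 ⇒ 0x17007 (P1/RW1/US1/PS0)
  lvl1: tbl 0x17, slot 16 ⇒ 0x18007 (P1/RW1/US1/PS0)
  lvl2: tbl 0x18, slot 29 ⇒ 0x1A007 (P1/RW1/US1/PS0)
  ⇒ phys 0x1AB80  [3 reads]
#2 VA=0x6C2812EB5 (w,user):
  lvl0: tbl 0x11, slot 27 ⇒ 0x1E007 (P1/RW1/US1/PS0)
  lvl1: tbl 0x1E, slot 20 ⇒ 0x22007 (P1/RW1/US1/PS0)
  lvl2: tbl 0x22, slot 18 ⇒ 0x24003 (P1/RW1/US0/PS0)
  ✗ PROTECTION_VIOLATION  [3 reads]
#3 VA=0x402A00F46 (w,kernel):
  lvl0: tbl 0x11, slot 16 ⇒ 0x28007 (P1/RW1/US1/PS0)
  lvl1: tbl 0x28, slot 21 ⇒ 0x2A087 (P1/RW1/US1/PS1)
  ⇒ phys 0x2AF46 (huge @L1)  [2 reads]
#4 VA=0x38201DB80 (r,kernel):
  TLB hit vpn=0x38201D → PA=0x1AB80

TLB: [["0x780000", "0x14"], ["0x402A00", "0x2A"], ["0x38201D", "0x1A"]]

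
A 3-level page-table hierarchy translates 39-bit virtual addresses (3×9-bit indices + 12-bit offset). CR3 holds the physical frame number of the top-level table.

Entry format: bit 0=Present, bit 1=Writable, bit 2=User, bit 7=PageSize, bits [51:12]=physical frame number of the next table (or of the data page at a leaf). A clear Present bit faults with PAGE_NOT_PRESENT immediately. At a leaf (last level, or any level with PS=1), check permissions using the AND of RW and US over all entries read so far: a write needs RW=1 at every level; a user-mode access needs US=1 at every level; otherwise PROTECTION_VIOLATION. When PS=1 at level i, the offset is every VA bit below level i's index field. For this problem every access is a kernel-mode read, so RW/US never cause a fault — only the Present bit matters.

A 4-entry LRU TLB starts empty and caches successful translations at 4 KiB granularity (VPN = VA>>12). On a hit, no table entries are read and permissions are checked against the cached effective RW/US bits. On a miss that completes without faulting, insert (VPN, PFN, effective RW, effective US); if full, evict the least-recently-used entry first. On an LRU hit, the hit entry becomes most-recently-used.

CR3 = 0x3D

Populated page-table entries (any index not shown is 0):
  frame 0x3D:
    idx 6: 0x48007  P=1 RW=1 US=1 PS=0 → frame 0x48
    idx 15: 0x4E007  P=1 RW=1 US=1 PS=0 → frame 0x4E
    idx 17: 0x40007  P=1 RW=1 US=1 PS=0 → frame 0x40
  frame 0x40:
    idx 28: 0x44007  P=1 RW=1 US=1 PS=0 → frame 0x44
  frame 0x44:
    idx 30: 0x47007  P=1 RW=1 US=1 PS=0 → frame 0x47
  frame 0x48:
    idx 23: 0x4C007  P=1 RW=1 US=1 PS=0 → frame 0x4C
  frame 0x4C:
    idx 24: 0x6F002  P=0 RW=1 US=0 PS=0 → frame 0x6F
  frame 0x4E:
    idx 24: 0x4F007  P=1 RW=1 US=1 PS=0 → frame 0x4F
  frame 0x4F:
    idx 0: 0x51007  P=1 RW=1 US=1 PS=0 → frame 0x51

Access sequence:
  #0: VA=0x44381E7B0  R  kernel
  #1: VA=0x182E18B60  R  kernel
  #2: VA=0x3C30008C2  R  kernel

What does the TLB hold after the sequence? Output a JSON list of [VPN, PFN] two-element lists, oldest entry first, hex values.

Walk each access:
#0 VA=0x44381E7B0 (r,kernel):
  L0 @0x3D[17] → 0x40007  P=1,RW=1,US=1,PS=0
  L1 @0x40[28] → 0x44007  P=1,RW=1,US=1,PS=0
  L2 @0x44[30] → 0x47007  P=1,RW=1,US=1,PS=0
  ⇒ phys 0x477B0  [3 reads]
#1 VA=0x182E18B60 (r,kernel):
  L0 @0x3D[6] → 0x48007  P=1,RW=1,US=1,PS=0
  L1 @0x48[23] → 0x4C007  P=1,RW=1,US=1,PS=0
  L2 @0x4C[24] → 0x6F002  P=0,RW=1,US=0,PS=0
  ✗ PAGE_NOT_PRESENT  [3 reads]
#2 VA=0x3C30008C2 (r,kernel):
  L0 @0x3D[15] → 0x4E007  P=1,RW=1,US=1,PS=0
  L1 @0x4E[24] → 0x4F007  P=1,RW=1,US=1,PS=0
  L2 @0x4F[0] → 0x51007  P=1,RW=1,US=1,PS=0
  ⇒ phys 0x518C2  [3 reads]

TLB: [["0x44381E", "0x47"], ["0x3C3000", "0x51"]]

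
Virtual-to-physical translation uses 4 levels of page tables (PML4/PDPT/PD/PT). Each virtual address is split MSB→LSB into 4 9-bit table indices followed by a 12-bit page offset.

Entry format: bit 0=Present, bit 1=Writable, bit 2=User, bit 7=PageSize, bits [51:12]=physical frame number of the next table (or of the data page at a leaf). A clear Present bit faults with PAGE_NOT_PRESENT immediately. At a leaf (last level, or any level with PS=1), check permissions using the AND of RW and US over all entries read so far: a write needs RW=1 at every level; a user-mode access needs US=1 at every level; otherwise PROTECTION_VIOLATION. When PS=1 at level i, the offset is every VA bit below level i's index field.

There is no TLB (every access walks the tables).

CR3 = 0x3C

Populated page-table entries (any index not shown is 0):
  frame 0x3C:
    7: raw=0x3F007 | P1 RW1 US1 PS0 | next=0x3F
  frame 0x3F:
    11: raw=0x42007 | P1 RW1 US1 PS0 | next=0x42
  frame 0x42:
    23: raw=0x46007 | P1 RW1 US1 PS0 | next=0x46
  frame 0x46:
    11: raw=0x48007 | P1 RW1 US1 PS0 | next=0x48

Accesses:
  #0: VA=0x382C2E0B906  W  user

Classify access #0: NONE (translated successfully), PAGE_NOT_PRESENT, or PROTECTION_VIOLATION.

Trace:
#0 VA=0x382C2E0B906 (w,user):
  L0 @0x3C[7] → 0x3F007  P=1,RW=1,US=1,PS=0
  L1 @0x3F[11] → 0x42007  P=1,RW=1,US=1,PS=0
  L2 @0x42[23] → 0x46007  P=1,RW=1,US=1,PS=0
  L3 @0x46[11] → 0x48007  P=1,RW=1,US=1,PS=0
  ✓ 0x48906  — 4 lookups

Access #0 fault: NONE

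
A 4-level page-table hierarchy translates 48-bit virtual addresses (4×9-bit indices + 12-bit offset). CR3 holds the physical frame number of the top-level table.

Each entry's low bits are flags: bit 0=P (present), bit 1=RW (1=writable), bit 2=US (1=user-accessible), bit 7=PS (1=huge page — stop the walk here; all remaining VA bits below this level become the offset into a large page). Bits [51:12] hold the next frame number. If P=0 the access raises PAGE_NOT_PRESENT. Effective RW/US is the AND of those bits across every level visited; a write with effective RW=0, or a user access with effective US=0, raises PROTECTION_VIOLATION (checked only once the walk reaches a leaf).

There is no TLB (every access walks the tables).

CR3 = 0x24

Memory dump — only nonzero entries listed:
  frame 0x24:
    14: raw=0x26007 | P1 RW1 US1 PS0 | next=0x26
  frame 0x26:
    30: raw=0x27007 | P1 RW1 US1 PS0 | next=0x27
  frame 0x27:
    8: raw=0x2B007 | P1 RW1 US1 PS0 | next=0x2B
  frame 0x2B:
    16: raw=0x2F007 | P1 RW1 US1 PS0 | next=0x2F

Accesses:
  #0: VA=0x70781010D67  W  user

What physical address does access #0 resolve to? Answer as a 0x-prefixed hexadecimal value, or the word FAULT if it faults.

Trace:
#0 VA=0x70781010D67 (w,user):
  [0] read 0x24 idx=14: raw=0x26007 flags P=1 W=1 U=1 S=0
  [1] read 0x26 idx=30: raw=0x27007 flags P=1 W=1 U=1 S=0
  [2] read 0x27 idx=8: raw=0x2B007 flags P=1 W=1 U=1 S=0
  [3] read 0x2B idx=16: raw=0x2F007 flags P=1 W=1 U=1 S=0
  ✓ 0x2FD67  — 4 lookups

Access #0 PA: 0x2FD67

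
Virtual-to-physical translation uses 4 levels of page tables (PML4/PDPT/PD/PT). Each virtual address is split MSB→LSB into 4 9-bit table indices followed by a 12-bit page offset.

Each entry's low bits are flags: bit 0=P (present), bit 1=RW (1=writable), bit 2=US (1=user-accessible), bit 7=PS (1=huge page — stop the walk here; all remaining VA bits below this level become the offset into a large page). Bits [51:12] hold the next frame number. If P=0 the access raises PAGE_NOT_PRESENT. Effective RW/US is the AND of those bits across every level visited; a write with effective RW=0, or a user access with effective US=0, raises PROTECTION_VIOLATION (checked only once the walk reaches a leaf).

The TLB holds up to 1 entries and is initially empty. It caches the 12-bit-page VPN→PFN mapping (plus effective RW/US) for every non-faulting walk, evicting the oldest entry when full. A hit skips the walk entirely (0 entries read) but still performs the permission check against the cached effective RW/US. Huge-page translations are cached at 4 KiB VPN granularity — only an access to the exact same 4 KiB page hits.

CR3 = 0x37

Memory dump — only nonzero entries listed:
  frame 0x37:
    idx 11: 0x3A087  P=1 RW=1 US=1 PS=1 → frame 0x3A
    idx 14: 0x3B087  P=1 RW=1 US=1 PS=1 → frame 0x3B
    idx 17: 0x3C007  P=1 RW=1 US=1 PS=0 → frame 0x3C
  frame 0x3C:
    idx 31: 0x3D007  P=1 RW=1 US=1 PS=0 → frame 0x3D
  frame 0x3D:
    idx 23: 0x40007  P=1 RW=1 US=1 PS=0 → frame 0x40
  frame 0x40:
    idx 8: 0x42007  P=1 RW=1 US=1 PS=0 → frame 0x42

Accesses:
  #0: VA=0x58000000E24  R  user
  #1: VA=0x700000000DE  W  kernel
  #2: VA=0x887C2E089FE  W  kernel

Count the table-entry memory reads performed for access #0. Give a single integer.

Walk each access:
#0 VA=0x58000000E24 (r,user):
  L0: frame=0x37 idx=11 entry=0x3A087 [P=1 RW=1 US=1 PS=1]
  ⇒ phys 0x3AE24 (huge @L0)  [1 reads]
#1 VA=0x700000000DE (w,kernel):
  L0: frame=0x37 idx=14 entry=0x3B087 [P=1 RW=1 US=1 PS=1]
  ⇒ phys 0x3B0DE (huge @L0)  [1 reads]
#2 VA=0x887C2E089FE (w,kernel):
  L0: frame=0x37 idx=17 entry=0x3C007 [P=1 RW=1 US=1 PS=0]
  L1: frame=0x3C idx=31 entry=0x3D007 [P=1 RW=1 US=1 PS=0]
  L2: frame=0x3D idx=23 entry=0x40007 [P=1 RW=1 US=1 PS=0]
  L3: frame=0x40 idx=8 entry=0x42007 [P=1 RW=1 US=1 PS=0]
  ⇒ phys 0x429FE  [4 reads]

Entries read for #0: 1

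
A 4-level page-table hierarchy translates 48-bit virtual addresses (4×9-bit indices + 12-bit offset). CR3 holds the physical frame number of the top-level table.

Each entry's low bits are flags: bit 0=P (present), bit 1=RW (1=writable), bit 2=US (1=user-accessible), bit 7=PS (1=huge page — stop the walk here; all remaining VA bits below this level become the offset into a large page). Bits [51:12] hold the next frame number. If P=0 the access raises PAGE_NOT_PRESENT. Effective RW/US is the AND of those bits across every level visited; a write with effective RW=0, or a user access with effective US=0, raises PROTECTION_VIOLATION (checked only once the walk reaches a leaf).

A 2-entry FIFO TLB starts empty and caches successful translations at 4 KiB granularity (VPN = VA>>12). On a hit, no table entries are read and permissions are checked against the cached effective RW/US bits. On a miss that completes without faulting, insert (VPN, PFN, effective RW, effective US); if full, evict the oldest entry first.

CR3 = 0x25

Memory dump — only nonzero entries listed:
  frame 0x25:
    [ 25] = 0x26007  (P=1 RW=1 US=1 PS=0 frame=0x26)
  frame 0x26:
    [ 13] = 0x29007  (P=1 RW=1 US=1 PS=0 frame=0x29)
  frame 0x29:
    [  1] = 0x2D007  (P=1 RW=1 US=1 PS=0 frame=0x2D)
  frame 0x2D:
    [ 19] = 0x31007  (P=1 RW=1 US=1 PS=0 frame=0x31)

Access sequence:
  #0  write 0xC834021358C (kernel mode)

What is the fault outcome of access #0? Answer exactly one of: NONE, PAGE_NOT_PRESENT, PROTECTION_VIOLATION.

Per-access translation:
#0 VA=0xC834021358C (w,kernel):
  L0 @0x25[25] → 0x26007  P=1,RW=1,US=1,PS=0
  L1 @0x26[13] → 0x29007  P=1,RW=1,US=1,PS=0
  L2 @0x29[1] → 0x2D007  P=1,RW=1,US=1,PS=0
  L3 @0x2D[19] → 0x31007  P=1,RW=1,US=1,PS=0
  → PA=0x3158C  (4 entries read)

Access #0 fault: NONE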